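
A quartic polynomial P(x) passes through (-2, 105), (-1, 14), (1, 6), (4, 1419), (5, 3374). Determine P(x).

P(x) = 5x^4 + x^3 + 6x^2 - 5x - 1

Write P(x) = ax^4 + bx^3 + cx^2 + dx + e. Substituting each data point gives a linear system:
  16a - 8b + 4c - 2d + e = 105
  a - b + c - d + e = 14
  a + b + c + d + e = 6
  256a + 64b + 16c + 4d + e = 1419
  625a + 125b + 25c + 5d + e = 3374
Solving the system yields a = 5, b = 1, c = 6, d = -5, e = -1.
So P(x) = 5x^4 + x^3 + 6x^2 - 5x - 1.
Check: P(-2) = 105. ✓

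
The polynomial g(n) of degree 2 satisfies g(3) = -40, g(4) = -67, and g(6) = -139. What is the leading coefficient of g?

-3

Write g(n) = an^2 + bn + c. Substituting each data point gives a linear system:
  9a + 3b + c = -40
  16a + 4b + c = -67
  36a + 6b + c = -139
Solving the system yields a = -3, b = -6, c = 5.
So g(n) = -3n^2 - 6n + 5.
The leading coefficient is -3.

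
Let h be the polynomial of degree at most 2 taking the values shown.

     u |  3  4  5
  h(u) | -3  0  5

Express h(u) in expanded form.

h(u) = u^2 - 4u

Write h(u) = au^2 + bu + c. Substituting each data point gives a linear system:
  9a + 3b + c = -3
  16a + 4b + c = 0
  25a + 5b + c = 5
Solving the system yields a = 1, b = -4, c = 0.
So h(u) = u^2 - 4u.
Check: h(3) = -3. ✓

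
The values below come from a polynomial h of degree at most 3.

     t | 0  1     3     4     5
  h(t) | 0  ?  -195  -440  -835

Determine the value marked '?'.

-11

The 4 known points determine the degree-3 polynomial uniquely.
Write h(t) = at^3 + bt^2 + ct + d. Substituting each data point gives a linear system:
  d = 0
  27a + 9b + 3c + d = -195
  64a + 16b + 4c + d = -440
  125a + 25b + 5c + d = -835
Solving the system yields a = -6, b = -3, c = -2, d = 0.
So h(t) = -6t³ - 3t² - 2t.
Then h(1) = -11.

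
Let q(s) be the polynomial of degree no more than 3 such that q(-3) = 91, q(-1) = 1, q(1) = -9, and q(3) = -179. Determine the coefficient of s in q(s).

Write q(s) = as^3 + bs^2 + cs + d. Substituting each data point gives a linear system:
  -27a + 9b - 3c + d = 91
  -a + b - c + d = 1
  a + b + c + d = -9
  27a + 9b + 3c + d = -179
Solving the system yields a = -5, b = -5, c = 0, d = 1.
So q(s) = -5s^3 - 5s^2 + 1.
The coefficient of s is 0.

0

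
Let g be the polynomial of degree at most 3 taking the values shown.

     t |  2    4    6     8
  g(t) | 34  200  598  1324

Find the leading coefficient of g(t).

2

Write g(t) = at^3 + bt^2 + ct + d. Substituting each data point gives a linear system:
  8a + 4b + 2c + d = 34
  64a + 16b + 4c + d = 200
  216a + 36b + 6c + d = 598
  512a + 64b + 8c + d = 1324
Solving the system yields a = 2, b = 5, c = -3, d = 4.
So g(t) = 2t^3 + 5t^2 - 3t + 4.
The leading coefficient is 2.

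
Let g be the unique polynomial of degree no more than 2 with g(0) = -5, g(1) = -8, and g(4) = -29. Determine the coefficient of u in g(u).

Write g(u) = au^2 + bu + c. Substituting each data point gives a linear system:
  c = -5
  a + b + c = -8
  16a + 4b + c = -29
Solving the system yields a = -1, b = -2, c = -5.
So g(u) = -u^2 - 2u - 5.
The coefficient of u is -2.

-2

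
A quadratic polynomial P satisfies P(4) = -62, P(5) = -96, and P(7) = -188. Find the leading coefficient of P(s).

-4

Write P(s) = as^2 + bs + c. Substituting each data point gives a linear system:
  16a + 4b + c = -62
  25a + 5b + c = -96
  49a + 7b + c = -188
Solving the system yields a = -4, b = 2, c = -6.
So P(s) = -4s^2 + 2s - 6.
The leading coefficient is -4.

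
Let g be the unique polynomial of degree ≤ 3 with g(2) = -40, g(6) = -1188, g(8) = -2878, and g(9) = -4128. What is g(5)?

Using the Lagrange interpolation formula with nodes 2, 6, 8, 9:
  L_0(u) = (u - 6)(u - 8)(u - 9) / -168
  L_1(u) = (u - 2)(u - 8)(u - 9) / 24
  L_2(u) = (u - 2)(u - 6)(u - 9) / -12
  L_3(u) = (u - 2)(u - 6)(u - 8) / 21
Then g(u) = -40·L_0(u) - 1188·L_1(u) - 2878·L_2(u) - 4128·L_3(u).
Expanding and collecting terms gives g(u) = -6u³ + 3u² + u - 6.
Evaluating at u = 5: g(5) = -676.

-676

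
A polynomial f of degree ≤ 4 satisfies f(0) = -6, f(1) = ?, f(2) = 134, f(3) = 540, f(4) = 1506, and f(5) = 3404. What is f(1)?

The 5 known points determine the degree-4 polynomial uniquely.
Write f(n) = an^4 + bn^3 + cn^2 + dn + e. Substituting each data point gives a linear system:
  e = -6
  16a + 8b + 4c + 2d + e = 134
  81a + 27b + 9c + 3d + e = 540
  256a + 64b + 16c + 4d + e = 1506
  625a + 125b + 25c + 5d + e = 3404
Solving the system yields a = 4, b = 6, c = 6, d = 2, e = -6.
So f(n) = 4n^4 + 6n^3 + 6n^2 + 2n - 6.
Then f(1) = 12.

12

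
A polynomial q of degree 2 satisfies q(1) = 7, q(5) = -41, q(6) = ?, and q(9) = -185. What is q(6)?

The 3 known points determine the degree-2 polynomial uniquely.
Write q(s) = as^2 + bs + c. Substituting each data point gives a linear system:
  a + b + c = 7
  25a + 5b + c = -41
  81a + 9b + c = -185
Solving the system yields a = -3, b = 6, c = 4.
So q(s) = -3s^2 + 6s + 4.
Then q(6) = -68.

-68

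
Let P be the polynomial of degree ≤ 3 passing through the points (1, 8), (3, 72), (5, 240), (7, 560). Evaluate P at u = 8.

792

Write P(u) = au^3 + bu^2 + cu + d. Substituting each data point gives a linear system:
  a + b + c + d = 8
  27a + 9b + 3c + d = 72
  125a + 25b + 5c + d = 240
  343a + 49b + 7c + d = 560
Solving the system yields a = 1, b = 4, c = 3, d = 0.
So P(u) = u^3 + 4u^2 + 3u.
Then P(8) = 792.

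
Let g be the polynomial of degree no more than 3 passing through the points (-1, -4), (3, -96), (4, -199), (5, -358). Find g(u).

g(u) = -2u^3 - 4u^2 - u - 3

Using the Lagrange interpolation formula with nodes -1, 3, 4, 5:
  L_0(u) = (u - 3)(u - 4)(u - 5) / -120
  L_1(u) = (u + 1)(u - 4)(u - 5) / 8
  L_2(u) = (u + 1)(u - 3)(u - 5) / -5
  L_3(u) = (u + 1)(u - 3)(u - 4) / 12
Then g(u) = -4·L_0(u) - 96·L_1(u) - 199·L_2(u) - 358·L_3(u).
Expanding and collecting terms gives g(u) = -2u³ - 4u² - u - 3.
Check: g(4) = -199. ✓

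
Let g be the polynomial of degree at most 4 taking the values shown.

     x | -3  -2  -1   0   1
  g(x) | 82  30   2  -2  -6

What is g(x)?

Write g(x) = ax^4 + bx^3 + cx^2 + dx + e. Substituting each data point gives a linear system:
  81a - 27b + 9c - 3d + e = 82
  16a - 8b + 4c - 2d + e = 30
  a - b + c - d + e = 2
  e = -2
  a + b + c + d + e = -6
Solving the system yields a = -1, b = -6, c = 1, d = 2, e = -2.
So g(x) = -x⁴ - 6x³ + x² + 2x - 2.
Check: g(1) = -6. ✓

g(x) = -x^4 - 6x^3 + x^2 + 2x - 2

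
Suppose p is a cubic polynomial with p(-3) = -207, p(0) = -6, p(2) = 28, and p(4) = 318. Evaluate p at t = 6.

1152

Write p(t) = at^3 + bt^2 + ct + d. Substituting each data point gives a linear system:
  -27a + 9b - 3c + d = -207
  d = -6
  8a + 4b + 2c + d = 28
  64a + 16b + 4c + d = 318
Solving the system yields a = 6, b = -4, c = 1, d = -6.
So p(t) = 6t^3 - 4t^2 + t - 6.
Then p(6) = 1152.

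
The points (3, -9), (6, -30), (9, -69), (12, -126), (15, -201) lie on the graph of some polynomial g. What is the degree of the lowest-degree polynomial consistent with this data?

Forward differences of the values at u = 3, 6, 9, 12, 15:
  g  : -9  -30  -69  -126  -201
  Δ  : -21  -39  -57  -75
  Δ^2: -18  -18  -18
  Δ^3: 0  0
  Δ^4: 0
The second differences are constant (-18) and nonzero, while all higher differences vanish, so the minimal degree is 2.

2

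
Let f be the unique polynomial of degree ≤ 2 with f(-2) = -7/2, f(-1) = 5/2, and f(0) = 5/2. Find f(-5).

-115/2

Using the Lagrange interpolation formula with nodes -2, -1, 0:
  L_0(n) = (n + 1)n / 2
  L_1(n) = (n + 2)n / -1
  L_2(n) = (n + 2)(n + 1) / 2
Then f(n) = -7/2·L_0(n) + 5/2·L_1(n) + 5/2·L_2(n).
Expanding and collecting terms gives f(n) = -3n^2 - 3n + 5/2.
Evaluating at n = -5: f(-5) = -115/2.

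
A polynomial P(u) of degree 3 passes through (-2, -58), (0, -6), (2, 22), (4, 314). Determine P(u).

Write P(u) = au^3 + bu^2 + cu + d. Substituting each data point gives a linear system:
  -8a + 4b - 2c + d = -58
  d = -6
  8a + 4b + 2c + d = 22
  64a + 16b + 4c + d = 314
Solving the system yields a = 6, b = -3, c = -4, d = -6.
So P(u) = 6u³ - 3u² - 4u - 6.
Check: P(0) = -6. ✓

P(u) = 6u^3 - 3u^2 - 4u - 6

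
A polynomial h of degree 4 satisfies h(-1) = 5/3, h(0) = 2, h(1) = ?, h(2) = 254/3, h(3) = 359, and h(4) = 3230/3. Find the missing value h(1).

41/3

On equispaced nodes a degree-4 polynomial has vanishing fifth forward difference, so
  - h(-1) + 5·h(0) - 10·h(1) + 10·h(2) - 5·h(3) + h(4) = 0.
Substituting the known values and solving for h(1):
  -10·h(1) = -410/3
  h(1) = 41/3.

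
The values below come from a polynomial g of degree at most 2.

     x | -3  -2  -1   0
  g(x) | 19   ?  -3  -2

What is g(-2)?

4

On equispaced nodes a degree-2 polynomial has vanishing third forward difference, so
  - g(-3) + 3·g(-2) - 3·g(-1) + g(0) = 0.
Substituting the known values and solving for g(-2):
  3·g(-2) = 12
  g(-2) = 4.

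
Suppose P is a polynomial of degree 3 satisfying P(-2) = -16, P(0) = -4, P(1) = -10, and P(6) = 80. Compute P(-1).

Using the Lagrange interpolation formula with nodes -2, 0, 1, 6:
  L_0(n) = n(n - 1)(n - 6) / -48
  L_1(n) = (n + 2)(n - 1)(n - 6) / 12
  L_2(n) = (n + 2)n(n - 6) / -15
  L_3(n) = (n + 2)n(n - 1) / 240
Then P(n) = -16·L_0(n) - 4·L_1(n) - 10·L_2(n) + 80·L_3(n).
Expanding and collecting terms gives P(n) = n^3 - 3n^2 - 4n - 4.
Evaluating at n = -1: P(-1) = -4.

-4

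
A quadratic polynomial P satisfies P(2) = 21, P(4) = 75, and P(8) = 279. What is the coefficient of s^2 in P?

Write P(s) = as^2 + bs + c. Substituting each data point gives a linear system:
  4a + 2b + c = 21
  16a + 4b + c = 75
  64a + 8b + c = 279
Solving the system yields a = 4, b = 3, c = -1.
So P(s) = 4s² + 3s - 1.
The leading coefficient is 4.

4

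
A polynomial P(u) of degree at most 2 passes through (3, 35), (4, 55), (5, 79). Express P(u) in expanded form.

Write P(u) = au^2 + bu + c. Substituting each data point gives a linear system:
  9a + 3b + c = 35
  16a + 4b + c = 55
  25a + 5b + c = 79
Solving the system yields a = 2, b = 6, c = -1.
So P(u) = 2u^2 + 6u - 1.
Check: P(4) = 55. ✓

P(u) = 2u^2 + 6u - 1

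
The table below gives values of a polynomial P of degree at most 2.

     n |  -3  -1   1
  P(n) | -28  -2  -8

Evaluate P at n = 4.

Write P(n) = an^2 + bn + c. Substituting each data point gives a linear system:
  9a - 3b + c = -28
  a - b + c = -2
  a + b + c = -8
Solving the system yields a = -4, b = -3, c = -1.
So P(n) = -4n² - 3n - 1.
Then P(4) = -77.

-77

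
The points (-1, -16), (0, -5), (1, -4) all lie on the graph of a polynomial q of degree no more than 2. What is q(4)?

-61

Using the Lagrange interpolation formula with nodes -1, 0, 1:
  L_0(s) = s(s - 1) / 2
  L_1(s) = (s + 1)(s - 1) / -1
  L_2(s) = (s + 1)s / 2
Then q(s) = -16·L_0(s) - 5·L_1(s) - 4·L_2(s).
Expanding and collecting terms gives q(s) = -5s^2 + 6s - 5.
Evaluating at s = 4: q(4) = -61.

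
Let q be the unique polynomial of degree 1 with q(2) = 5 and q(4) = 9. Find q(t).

Using the Lagrange interpolation formula with nodes 2, 4:
  L_0(t) = (t - 4) / -2
  L_1(t) = (t - 2) / 2
Then q(t) = 5·L_0(t) + 9·L_1(t).
Expanding and collecting terms gives q(t) = 2t + 1.
Check: q(4) = 9. ✓

q(t) = 2t + 1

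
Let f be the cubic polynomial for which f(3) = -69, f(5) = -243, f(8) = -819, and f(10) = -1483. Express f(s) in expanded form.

Write f(s) = as^3 + bs^2 + cs + d. Substituting each data point gives a linear system:
  27a + 9b + 3c + d = -69
  125a + 25b + 5c + d = -243
  512a + 64b + 8c + d = -819
  1000a + 100b + 10c + d = -1483
Solving the system yields a = -1, b = -5, c = 2, d = -3.
So f(s) = -s^3 - 5s^2 + 2s - 3.
Check: f(8) = -819. ✓

f(s) = -s^3 - 5s^2 + 2s - 3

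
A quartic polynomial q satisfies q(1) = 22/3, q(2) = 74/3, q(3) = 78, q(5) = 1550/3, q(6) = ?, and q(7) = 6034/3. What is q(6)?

1074

The 5 known points determine the degree-4 polynomial uniquely.
Write q(u) = au^4 + bu^3 + cu^2 + du + e. Substituting each data point gives a linear system:
  a + b + c + d + e = 22/3
  16a + 8b + 4c + 2d + e = 74/3
  81a + 27b + 9c + 3d + e = 78
  625a + 125b + 25c + 5d + e = 1550/3
  2401a + 343b + 49c + 7d + e = 6034/3
Solving the system yields a = 1, b = -5/3, c = 3, d = 5, e = 0.
So q(u) = u⁴ - (5/3)u³ + 3u² + 5u.
Then q(6) = 1074.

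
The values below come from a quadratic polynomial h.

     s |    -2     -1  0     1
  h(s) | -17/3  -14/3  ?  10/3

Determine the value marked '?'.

-5/3

On equispaced nodes a degree-2 polynomial has vanishing third forward difference, so
  - h(-2) + 3·h(-1) - 3·h(0) + h(1) = 0.
Substituting the known values and solving for h(0):
  -3·h(0) = 5
  h(0) = -5/3.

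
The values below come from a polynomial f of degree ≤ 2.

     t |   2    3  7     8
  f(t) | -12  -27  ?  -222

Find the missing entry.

The 3 known points determine the degree-2 polynomial uniquely.
Write f(t) = at^2 + bt + c. Substituting each data point gives a linear system:
  4a + 2b + c = -12
  9a + 3b + c = -27
  64a + 8b + c = -222
Solving the system yields a = -4, b = 5, c = -6.
So f(t) = -4t² + 5t - 6.
Then f(7) = -167.

-167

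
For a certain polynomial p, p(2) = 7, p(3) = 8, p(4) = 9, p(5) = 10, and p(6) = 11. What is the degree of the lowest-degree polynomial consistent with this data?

1

Forward differences of the values at u = 2, 3, 4, 5, 6:
  p  : 7  8  9  10  11
  Δ  : 1  1  1  1
  Δ^2: 0  0  0
  Δ^3: 0  0
  Δ^4: 0
The first differences are constant (1) and nonzero, while all higher differences vanish, so the minimal degree is 1.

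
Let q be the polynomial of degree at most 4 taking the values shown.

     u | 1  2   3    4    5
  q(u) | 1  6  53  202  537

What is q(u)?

Using the Lagrange interpolation formula with nodes 1, 2, 3, 4, 5:
  L_0(u) = (u - 2)(u - 3)(u - 4)(u - 5) / 24
  L_1(u) = (u - 1)(u - 3)(u - 4)(u - 5) / -6
  L_2(u) = (u - 1)(u - 2)(u - 4)(u - 5) / 4
  L_3(u) = (u - 1)(u - 2)(u - 3)(u - 5) / -6
  L_4(u) = (u - 1)(u - 2)(u - 3)(u - 4) / 24
Then q(u) = 1·L_0(u) + 6·L_1(u) + 53·L_2(u) + 202·L_3(u) + 537·L_4(u).
Expanding and collecting terms gives q(u) = u^4 - 4u^2 + 2u + 2.
Check: q(4) = 202. ✓

q(u) = u^4 - 4u^2 + 2u + 2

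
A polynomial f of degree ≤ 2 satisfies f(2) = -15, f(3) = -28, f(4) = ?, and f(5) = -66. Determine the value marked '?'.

-45

On equispaced nodes a degree-2 polynomial has vanishing third forward difference, so
  - f(2) + 3·f(3) - 3·f(4) + f(5) = 0.
Substituting the known values and solving for f(4):
  -3·f(4) = 135
  f(4) = -45.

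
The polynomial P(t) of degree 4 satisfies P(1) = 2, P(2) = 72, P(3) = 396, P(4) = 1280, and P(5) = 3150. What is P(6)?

Write P(t) = at^4 + bt^3 + ct^2 + dt + e. Substituting each data point gives a linear system:
  a + b + c + d + e = 2
  16a + 8b + 4c + 2d + e = 72
  81a + 27b + 9c + 3d + e = 396
  256a + 64b + 16c + 4d + e = 1280
  625a + 125b + 25c + 5d + e = 3150
Solving the system yields a = 5, b = 1, c = -4, d = 0, e = 0.
So P(t) = 5t⁴ + t³ - 4t².
Then P(6) = 6552.

6552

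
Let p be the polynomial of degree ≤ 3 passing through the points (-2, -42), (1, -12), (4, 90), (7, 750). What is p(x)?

p(x) = 3x^3 - 5x^2 - 4x - 6

Using the Lagrange interpolation formula with nodes -2, 1, 4, 7:
  L_0(x) = (x - 1)(x - 4)(x - 7) / -162
  L_1(x) = (x + 2)(x - 4)(x - 7) / 54
  L_2(x) = (x + 2)(x - 1)(x - 7) / -54
  L_3(x) = (x + 2)(x - 1)(x - 4) / 162
Then p(x) = -42·L_0(x) - 12·L_1(x) + 90·L_2(x) + 750·L_3(x).
Expanding and collecting terms gives p(x) = 3x^3 - 5x^2 - 4x - 6.
Check: p(-2) = -42. ✓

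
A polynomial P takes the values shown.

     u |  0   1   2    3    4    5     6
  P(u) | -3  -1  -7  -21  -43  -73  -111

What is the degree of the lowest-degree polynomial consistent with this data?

2

Forward differences of the values at u = 0, 1, 2, 3, 4, 5, 6:
  P  : -3  -1  -7  -21  -43  -73  -111
  Δ  : 2  -6  -14  -22  -30  -38
  Δ^2: -8  -8  -8  -8  -8
  Δ^3: 0  0  0  0
  Δ^4: 0  0  0
  Δ^5: 0  0
  Δ^6: 0
The second differences are constant (-8) and nonzero, while all higher differences vanish, so the minimal degree is 2.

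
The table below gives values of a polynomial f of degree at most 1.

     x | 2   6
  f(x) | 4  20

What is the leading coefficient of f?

4

Write f(x) = ax + b. Substituting each data point gives a linear system:
  2a + b = 4
  6a + b = 20
Solving the system yields a = 4, b = -4.
So f(x) = 4x - 4.
The leading coefficient is 4.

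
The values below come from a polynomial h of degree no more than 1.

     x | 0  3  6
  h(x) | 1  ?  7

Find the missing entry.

On equispaced nodes a degree-1 polynomial has vanishing second forward difference, so
  h(0) - 2·h(3) + h(6) = 0.
Substituting the known values and solving for h(3):
  -2·h(3) = -8
  h(3) = 4.

4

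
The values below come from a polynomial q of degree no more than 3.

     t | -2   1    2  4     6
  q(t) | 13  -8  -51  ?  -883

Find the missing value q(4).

-299

The 4 known points determine the degree-3 polynomial uniquely.
Write q(t) = at^3 + bt^2 + ct + d. Substituting each data point gives a linear system:
  -8a + 4b - 2c + d = 13
  a + b + c + d = -8
  8a + 4b + 2c + d = -51
  216a + 36b + 6c + d = -883
Solving the system yields a = -3, b = -6, c = -4, d = 5.
So q(t) = -3t³ - 6t² - 4t + 5.
Then q(4) = -299.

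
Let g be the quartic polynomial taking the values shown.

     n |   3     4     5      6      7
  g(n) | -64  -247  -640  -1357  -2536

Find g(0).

Using the Lagrange interpolation formula with nodes 3, 4, 5, 6, 7:
  L_0(n) = (n - 4)(n - 5)(n - 6)(n - 7) / 24
  L_1(n) = (n - 3)(n - 5)(n - 6)(n - 7) / -6
  L_2(n) = (n - 3)(n - 4)(n - 6)(n - 7) / 4
  L_3(n) = (n - 3)(n - 4)(n - 5)(n - 7) / -6
  L_4(n) = (n - 3)(n - 4)(n - 5)(n - 6) / 24
Then g(n) = -64·L_0(n) - 247·L_1(n) - 640·L_2(n) - 1357·L_3(n) - 2536·L_4(n).
Expanding and collecting terms gives g(n) = -n^4 - n^3 + 4n^2 + n + 5.
Evaluating at n = 0: g(0) = 5.

5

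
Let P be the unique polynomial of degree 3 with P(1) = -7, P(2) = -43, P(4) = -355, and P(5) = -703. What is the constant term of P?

Write P(x) = ax^3 + bx^2 + cx + d. Substituting each data point gives a linear system:
  a + b + c + d = -7
  8a + 4b + 2c + d = -43
  64a + 16b + 4c + d = -355
  125a + 25b + 5c + d = -703
Solving the system yields a = -6, b = 2, c = 0, d = -3.
So P(x) = -6x^3 + 2x^2 - 3.
The constant term is -3.

-3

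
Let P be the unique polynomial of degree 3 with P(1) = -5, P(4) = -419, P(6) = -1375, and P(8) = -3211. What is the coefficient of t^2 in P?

Write P(t) = at^3 + bt^2 + ct + d. Substituting each data point gives a linear system:
  a + b + c + d = -5
  64a + 16b + 4c + d = -419
  216a + 36b + 6c + d = -1375
  512a + 64b + 8c + d = -3211
Solving the system yields a = -6, b = -2, c = -2, d = 5.
So P(t) = -6t^3 - 2t^2 - 2t + 5.
The coefficient of t^2 is -2.

-2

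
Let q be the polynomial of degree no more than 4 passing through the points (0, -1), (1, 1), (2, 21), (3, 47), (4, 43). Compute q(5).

-51

Write q(n) = an^4 + bn^3 + cn^2 + dn + e. Substituting each data point gives a linear system:
  e = -1
  a + b + c + d + e = 1
  16a + 8b + 4c + 2d + e = 21
  81a + 27b + 9c + 3d + e = 47
  256a + 64b + 16c + 4d + e = 43
Solving the system yields a = -1, b = 4, c = 4, d = -5, e = -1.
So q(n) = -n⁴ + 4n³ + 4n² - 5n - 1.
Then q(5) = -51.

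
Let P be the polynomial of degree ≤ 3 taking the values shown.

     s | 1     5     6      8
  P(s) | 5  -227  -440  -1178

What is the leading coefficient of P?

Write P(s) = as^3 + bs^2 + cs + d. Substituting each data point gives a linear system:
  a + b + c + d = 5
  125a + 25b + 5c + d = -227
  216a + 36b + 6c + d = -440
  512a + 64b + 8c + d = -1178
Solving the system yields a = -3, b = 5, c = 5, d = -2.
So P(s) = -3s³ + 5s² + 5s - 2.
The leading coefficient is -3.

-3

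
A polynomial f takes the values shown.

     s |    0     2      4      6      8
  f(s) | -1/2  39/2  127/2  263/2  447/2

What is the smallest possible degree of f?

Forward differences of the values at s = 0, 2, 4, 6, 8:
  f  : -1/2  39/2  127/2  263/2  447/2
  Δ  : 20  44  68  92
  Δ^2: 24  24  24
  Δ^3: 0  0
  Δ^4: 0
The second differences are constant (24) and nonzero, while all higher differences vanish, so the minimal degree is 2.

2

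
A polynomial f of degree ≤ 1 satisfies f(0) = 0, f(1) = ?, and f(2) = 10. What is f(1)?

5

The 2 known points determine the degree-1 polynomial uniquely.
Write f(t) = at + b. Substituting each data point gives a linear system:
  b = 0
  2a + b = 10
Solving the system yields a = 5, b = 0.
So f(t) = 5t.
Then f(1) = 5.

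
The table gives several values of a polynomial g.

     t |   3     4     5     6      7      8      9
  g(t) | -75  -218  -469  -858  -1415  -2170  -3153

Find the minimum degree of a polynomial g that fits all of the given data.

3

Forward differences of the values at t = 3, 4, 5, 6, 7, 8, 9:
  g  : -75  -218  -469  -858  -1415  -2170  -3153
  Δ  : -143  -251  -389  -557  -755  -983
  Δ^2: -108  -138  -168  -198  -228
  Δ^3: -30  -30  -30  -30
  Δ^4: 0  0  0
  Δ^5: 0  0
  Δ^6: 0
The third differences are constant (-30) and nonzero, while all higher differences vanish, so the minimal degree is 3.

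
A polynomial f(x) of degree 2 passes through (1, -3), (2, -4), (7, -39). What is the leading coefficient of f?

-1

Write f(x) = ax^2 + bx + c. Substituting each data point gives a linear system:
  a + b + c = -3
  4a + 2b + c = -4
  49a + 7b + c = -39
Solving the system yields a = -1, b = 2, c = -4.
So f(x) = -x² + 2x - 4.
The leading coefficient is -1.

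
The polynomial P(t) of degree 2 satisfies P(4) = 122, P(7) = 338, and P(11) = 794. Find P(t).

P(t) = 6t^2 + 6t + 2

Using the Lagrange interpolation formula with nodes 4, 7, 11:
  L_0(t) = (t - 7)(t - 11) / 21
  L_1(t) = (t - 4)(t - 11) / -12
  L_2(t) = (t - 4)(t - 7) / 28
Then P(t) = 122·L_0(t) + 338·L_1(t) + 794·L_2(t).
Expanding and collecting terms gives P(t) = 6t^2 + 6t + 2.
Check: P(7) = 338. ✓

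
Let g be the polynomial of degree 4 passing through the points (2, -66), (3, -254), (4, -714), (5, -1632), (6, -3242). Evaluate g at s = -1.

Forward differences of the values at s = 2, 3, 4, 5, 6:
  g  : -66  -254  -714  -1632  -3242
  Δ  : -188  -460  -918  -1610
  Δ^2: -272  -458  -692
  Δ^3: -186  -234
  Δ^4: -48
The fourth differences are constant, confirming degree 4.
Interpolating (Newton forward form) and evaluating at s = -1 gives g(-1) = 6.

6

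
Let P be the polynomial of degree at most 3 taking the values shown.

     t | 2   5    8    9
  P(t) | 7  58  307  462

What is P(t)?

P(t) = t^3 - 4t^2 + 6t + 3

Write P(t) = at^3 + bt^2 + ct + d. Substituting each data point gives a linear system:
  8a + 4b + 2c + d = 7
  125a + 25b + 5c + d = 58
  512a + 64b + 8c + d = 307
  729a + 81b + 9c + d = 462
Solving the system yields a = 1, b = -4, c = 6, d = 3.
So P(t) = t³ - 4t² + 6t + 3.
Check: P(2) = 7. ✓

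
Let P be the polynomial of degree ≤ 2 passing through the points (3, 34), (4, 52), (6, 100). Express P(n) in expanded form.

P(n) = 2n^2 + 4n + 4

Using the Lagrange interpolation formula with nodes 3, 4, 6:
  L_0(n) = (n - 4)(n - 6) / 3
  L_1(n) = (n - 3)(n - 6) / -2
  L_2(n) = (n - 3)(n - 4) / 6
Then P(n) = 34·L_0(n) + 52·L_1(n) + 100·L_2(n).
Expanding and collecting terms gives P(n) = 2n² + 4n + 4.
Check: P(6) = 100. ✓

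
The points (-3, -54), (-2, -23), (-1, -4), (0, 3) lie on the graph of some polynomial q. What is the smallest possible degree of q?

2

Forward differences of the values at x = -3, -2, -1, 0:
  q  : -54  -23  -4  3
  Δ  : 31  19  7
  Δ^2: -12  -12
  Δ^3: 0
The second differences are constant (-12) and nonzero, while all higher differences vanish, so the minimal degree is 2.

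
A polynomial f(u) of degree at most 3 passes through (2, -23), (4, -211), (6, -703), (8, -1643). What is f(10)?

Forward differences of the values at u = 2, 4, 6, 8:
  f  : -23  -211  -703  -1643
  Δ  : -188  -492  -940
  Δ^2: -304  -448
  Δ^3: -144
The third differences are constant, confirming degree 3.
Interpolating (Newton forward form) and evaluating at u = 10 gives f(10) = -3175.

-3175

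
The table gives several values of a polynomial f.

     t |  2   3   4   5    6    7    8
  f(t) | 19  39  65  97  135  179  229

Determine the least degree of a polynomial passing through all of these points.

2

Forward differences of the values at t = 2, 3, 4, 5, 6, 7, 8:
  f  : 19  39  65  97  135  179  229
  Δ  : 20  26  32  38  44  50
  Δ^2: 6  6  6  6  6
  Δ^3: 0  0  0  0
  Δ^4: 0  0  0
  Δ^5: 0  0
  Δ^6: 0
The second differences are constant (6) and nonzero, while all higher differences vanish, so the minimal degree is 2.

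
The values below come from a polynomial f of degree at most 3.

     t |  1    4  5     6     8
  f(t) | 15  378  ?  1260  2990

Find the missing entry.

The 4 known points determine the degree-3 polynomial uniquely.
Write f(t) = at^3 + bt^2 + ct + d. Substituting each data point gives a linear system:
  a + b + c + d = 15
  64a + 16b + 4c + d = 378
  216a + 36b + 6c + d = 1260
  512a + 64b + 8c + d = 2990
Solving the system yields a = 6, b = -2, c = 5, d = 6.
So f(t) = 6t³ - 2t² + 5t + 6.
Then f(5) = 731.

731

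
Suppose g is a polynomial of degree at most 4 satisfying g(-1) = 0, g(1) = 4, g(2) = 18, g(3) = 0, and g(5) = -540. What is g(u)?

Write g(u) = au^4 + bu^3 + cu^2 + du + e. Substituting each data point gives a linear system:
  a - b + c - d + e = 0
  a + b + c + d + e = 4
  16a + 8b + 4c + 2d + e = 18
  81a + 27b + 9c + 3d + e = 0
  625a + 125b + 25c + 5d + e = -540
Solving the system yields a = -2, b = 5, c = 4, d = -3, e = 0.
So g(u) = -2u^4 + 5u^3 + 4u^2 - 3u.
Check: g(1) = 4. ✓

g(u) = -2u^4 + 5u^3 + 4u^2 - 3u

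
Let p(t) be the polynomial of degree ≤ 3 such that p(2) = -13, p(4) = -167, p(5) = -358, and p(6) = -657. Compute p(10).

-3413

Using the Lagrange interpolation formula with nodes 2, 4, 5, 6:
  L_0(t) = (t - 4)(t - 5)(t - 6) / -24
  L_1(t) = (t - 2)(t - 5)(t - 6) / 4
  L_2(t) = (t - 2)(t - 4)(t - 6) / -3
  L_3(t) = (t - 2)(t - 4)(t - 5) / 8
Then p(t) = -13·L_0(t) - 167·L_1(t) - 358·L_2(t) - 657·L_3(t).
Expanding and collecting terms gives p(t) = -4t^3 + 6t^2 - t - 3.
Evaluating at t = 10: p(10) = -3413.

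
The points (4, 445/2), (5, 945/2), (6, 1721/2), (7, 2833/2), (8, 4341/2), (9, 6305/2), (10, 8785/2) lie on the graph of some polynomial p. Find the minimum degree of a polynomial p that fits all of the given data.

3

Forward differences of the values at n = 4, 5, 6, 7, 8, 9, 10:
  p  : 445/2  945/2  1721/2  2833/2  4341/2  6305/2  8785/2
  Δ  : 250  388  556  754  982  1240
  Δ^2: 138  168  198  228  258
  Δ^3: 30  30  30  30
  Δ^4: 0  0  0
  Δ^5: 0  0
  Δ^6: 0
The third differences are constant (30) and nonzero, while all higher differences vanish, so the minimal degree is 3.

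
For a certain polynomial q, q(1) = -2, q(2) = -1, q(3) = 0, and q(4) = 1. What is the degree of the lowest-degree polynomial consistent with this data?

1

Forward differences of the values at t = 1, 2, 3, 4:
  q  : -2  -1  0  1
  Δ  : 1  1  1
  Δ^2: 0  0
  Δ^3: 0
The first differences are constant (1) and nonzero, while all higher differences vanish, so the minimal degree is 1.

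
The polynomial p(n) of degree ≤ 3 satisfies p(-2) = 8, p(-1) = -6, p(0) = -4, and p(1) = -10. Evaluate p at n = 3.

Using the Lagrange interpolation formula with nodes -2, -1, 0, 1:
  L_0(n) = (n + 1)n(n - 1) / -6
  L_1(n) = (n + 2)n(n - 1) / 2
  L_2(n) = (n + 2)(n + 1)(n - 1) / -2
  L_3(n) = (n + 2)(n + 1)n / 6
Then p(n) = 8·L_0(n) - 6·L_1(n) - 4·L_2(n) - 10·L_3(n).
Expanding and collecting terms gives p(n) = -4n³ - 4n² + 2n - 4.
Evaluating at n = 3: p(3) = -142.

-142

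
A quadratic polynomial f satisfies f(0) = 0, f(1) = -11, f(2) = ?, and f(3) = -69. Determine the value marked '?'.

The 3 known points determine the degree-2 polynomial uniquely.
Write f(x) = ax^2 + bx + c. Substituting each data point gives a linear system:
  c = 0
  a + b + c = -11
  9a + 3b + c = -69
Solving the system yields a = -6, b = -5, c = 0.
So f(x) = -6x^2 - 5x.
Then f(2) = -34.

-34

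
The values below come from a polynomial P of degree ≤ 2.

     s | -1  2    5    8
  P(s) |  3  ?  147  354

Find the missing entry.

On equispaced nodes a degree-2 polynomial has vanishing third forward difference, so
  - P(-1) + 3·P(2) - 3·P(5) + P(8) = 0.
Substituting the known values and solving for P(2):
  3·P(2) = 90
  P(2) = 30.

30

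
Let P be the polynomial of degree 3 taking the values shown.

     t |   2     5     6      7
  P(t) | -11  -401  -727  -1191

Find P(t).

Write P(t) = at^3 + bt^2 + ct + d. Substituting each data point gives a linear system:
  8a + 4b + 2c + d = -11
  125a + 25b + 5c + d = -401
  216a + 36b + 6c + d = -727
  343a + 49b + 7c + d = -1191
Solving the system yields a = -4, b = 3, c = 5, d = -1.
So P(t) = -4t³ + 3t² + 5t - 1.
Check: P(5) = -401. ✓

P(t) = -4t^3 + 3t^2 + 5t - 1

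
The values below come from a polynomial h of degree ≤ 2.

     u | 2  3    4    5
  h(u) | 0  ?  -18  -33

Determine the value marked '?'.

The 3 known points determine the degree-2 polynomial uniquely.
Write h(u) = au^2 + bu + c. Substituting each data point gives a linear system:
  4a + 2b + c = 0
  16a + 4b + c = -18
  25a + 5b + c = -33
Solving the system yields a = -2, b = 3, c = 2.
So h(u) = -2u^2 + 3u + 2.
Then h(3) = -7.

-7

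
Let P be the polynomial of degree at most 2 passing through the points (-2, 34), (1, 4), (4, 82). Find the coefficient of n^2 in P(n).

6

Write P(n) = an^2 + bn + c. Substituting each data point gives a linear system:
  4a - 2b + c = 34
  a + b + c = 4
  16a + 4b + c = 82
Solving the system yields a = 6, b = -4, c = 2.
So P(n) = 6n² - 4n + 2.
The leading coefficient is 6.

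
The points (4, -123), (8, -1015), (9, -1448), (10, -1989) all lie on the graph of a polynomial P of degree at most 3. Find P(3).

Using the Lagrange interpolation formula with nodes 4, 8, 9, 10:
  L_0(s) = (s - 8)(s - 9)(s - 10) / -120
  L_1(s) = (s - 4)(s - 9)(s - 10) / 8
  L_2(s) = (s - 4)(s - 8)(s - 10) / -5
  L_3(s) = (s - 4)(s - 8)(s - 9) / 12
Then P(s) = -123·L_0(s) - 1015·L_1(s) - 1448·L_2(s) - 1989·L_3(s).
Expanding and collecting terms gives P(s) = -2s³ + s + 1.
Evaluating at s = 3: P(3) = -50.

-50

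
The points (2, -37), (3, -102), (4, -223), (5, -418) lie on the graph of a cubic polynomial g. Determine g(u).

Write g(u) = au^3 + bu^2 + cu + d. Substituting each data point gives a linear system:
  8a + 4b + 2c + d = -37
  27a + 9b + 3c + d = -102
  64a + 16b + 4c + d = -223
  125a + 25b + 5c + d = -418
Solving the system yields a = -3, b = -1, c = -3, d = -3.
So g(u) = -3u^3 - u^2 - 3u - 3.
Check: g(3) = -102. ✓

g(u) = -3u^3 - u^2 - 3u - 3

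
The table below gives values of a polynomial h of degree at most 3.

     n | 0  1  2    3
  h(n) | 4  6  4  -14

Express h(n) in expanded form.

Write h(n) = an^3 + bn^2 + cn + d. Substituting each data point gives a linear system:
  d = 4
  a + b + c + d = 6
  8a + 4b + 2c + d = 4
  27a + 9b + 3c + d = -14
Solving the system yields a = -2, b = 4, c = 0, d = 4.
So h(n) = -2n^3 + 4n^2 + 4.
Check: h(2) = 4. ✓

h(n) = -2n^3 + 4n^2 + 4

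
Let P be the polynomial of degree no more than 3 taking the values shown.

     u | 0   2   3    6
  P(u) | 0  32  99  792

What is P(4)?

232

Using the Lagrange interpolation formula with nodes 0, 2, 3, 6:
  L_0(u) = (u - 2)(u - 3)(u - 6) / -36
  L_1(u) = u(u - 3)(u - 6) / 8
  L_2(u) = u(u - 2)(u - 6) / -9
  L_3(u) = u(u - 2)(u - 3) / 72
Then P(u) = 0·L_0(u) + 32·L_1(u) + 99·L_2(u) + 792·L_3(u).
Expanding and collecting terms gives P(u) = 4u³ - 3u² + 6u.
Evaluating at u = 4: P(4) = 232.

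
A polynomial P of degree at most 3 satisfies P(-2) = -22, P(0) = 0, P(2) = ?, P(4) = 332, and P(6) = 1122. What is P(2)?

38

The 4 known points determine the degree-3 polynomial uniquely.
Write P(u) = au^3 + bu^2 + cu + d. Substituting each data point gives a linear system:
  -8a + 4b - 2c + d = -22
  d = 0
  64a + 16b + 4c + d = 332
  216a + 36b + 6c + d = 1122
Solving the system yields a = 5, b = 2, c = -5, d = 0.
So P(u) = 5u^3 + 2u^2 - 5u.
Then P(2) = 38.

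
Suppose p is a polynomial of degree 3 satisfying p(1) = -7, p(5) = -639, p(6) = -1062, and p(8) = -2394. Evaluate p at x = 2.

Write p(x) = ax^3 + bx^2 + cx + d. Substituting each data point gives a linear system:
  a + b + c + d = -7
  125a + 25b + 5c + d = -639
  216a + 36b + 6c + d = -1062
  512a + 64b + 8c + d = -2394
Solving the system yields a = -4, b = -5, c = -4, d = 6.
So p(x) = -4x^3 - 5x^2 - 4x + 6.
Then p(2) = -54.

-54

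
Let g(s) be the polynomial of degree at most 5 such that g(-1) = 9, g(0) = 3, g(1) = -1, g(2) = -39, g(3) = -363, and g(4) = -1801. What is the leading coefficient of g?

Write g(s) = as^5 + bs^4 + cs^3 + ds^2 + es + k. Substituting each data point gives a linear system:
  -a + b - c + d - e + k = 9
  k = 3
  a + b + c + d + e + k = -1
  32a + 16b + 8c + 4d + 2e + k = -39
  243a + 81b + 27c + 9d + 3e + k = -363
  1024a + 256b + 64c + 16d + 4e + k = -1801
Solving the system yields a = -3, b = 6, c = -3, d = -5, e = 1, k = 3.
So g(s) = -3s⁵ + 6s⁴ - 3s³ - 5s² + s + 3.
The leading coefficient is -3.

-3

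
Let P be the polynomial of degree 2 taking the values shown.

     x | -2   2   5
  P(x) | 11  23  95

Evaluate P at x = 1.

11

Write P(x) = ax^2 + bx + c. Substituting each data point gives a linear system:
  4a - 2b + c = 11
  4a + 2b + c = 23
  25a + 5b + c = 95
Solving the system yields a = 3, b = 3, c = 5.
So P(x) = 3x^2 + 3x + 5.
Then P(1) = 11.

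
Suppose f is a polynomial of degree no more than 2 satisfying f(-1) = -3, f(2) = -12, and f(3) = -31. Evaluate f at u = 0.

Write f(u) = au^2 + bu + c. Substituting each data point gives a linear system:
  a - b + c = -3
  4a + 2b + c = -12
  9a + 3b + c = -31
Solving the system yields a = -4, b = 1, c = 2.
So f(u) = -4u^2 + u + 2.
Then f(0) = 2.

2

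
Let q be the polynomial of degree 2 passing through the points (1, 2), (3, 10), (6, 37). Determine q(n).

Using the Lagrange interpolation formula with nodes 1, 3, 6:
  L_0(n) = (n - 3)(n - 6) / 10
  L_1(n) = (n - 1)(n - 6) / -6
  L_2(n) = (n - 1)(n - 3) / 15
Then q(n) = 2·L_0(n) + 10·L_1(n) + 37·L_2(n).
Expanding and collecting terms gives q(n) = n² + 1.
Check: q(1) = 2. ✓

q(n) = n^2 + 1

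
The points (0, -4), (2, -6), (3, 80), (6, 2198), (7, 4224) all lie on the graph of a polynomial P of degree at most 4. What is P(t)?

P(t) = 2t^4 - t^3 - 4t^2 - 5t - 4

Write P(t) = at^4 + bt^3 + ct^2 + dt + e. Substituting each data point gives a linear system:
  e = -4
  16a + 8b + 4c + 2d + e = -6
  81a + 27b + 9c + 3d + e = 80
  1296a + 216b + 36c + 6d + e = 2198
  2401a + 343b + 49c + 7d + e = 4224
Solving the system yields a = 2, b = -1, c = -4, d = -5, e = -4.
So P(t) = 2t^4 - t^3 - 4t^2 - 5t - 4.
Check: P(3) = 80. ✓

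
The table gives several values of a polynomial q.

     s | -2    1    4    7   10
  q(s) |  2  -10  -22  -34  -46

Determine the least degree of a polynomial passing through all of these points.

1

Forward differences of the values at s = -2, 1, 4, 7, 10:
  q  : 2  -10  -22  -34  -46
  Δ  : -12  -12  -12  -12
  Δ^2: 0  0  0
  Δ^3: 0  0
  Δ^4: 0
The first differences are constant (-12) and nonzero, while all higher differences vanish, so the minimal degree is 1.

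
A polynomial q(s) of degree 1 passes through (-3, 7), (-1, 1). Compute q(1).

-5

Using the Lagrange interpolation formula with nodes -3, -1:
  L_0(s) = (s + 1) / -2
  L_1(s) = (s + 3) / 2
Then q(s) = 7·L_0(s) + 1·L_1(s).
Expanding and collecting terms gives q(s) = -3s - 2.
Evaluating at s = 1: q(1) = -5.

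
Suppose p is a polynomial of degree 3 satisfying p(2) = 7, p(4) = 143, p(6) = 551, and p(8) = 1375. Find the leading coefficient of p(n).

3

Write p(n) = an^3 + bn^2 + cn + d. Substituting each data point gives a linear system:
  8a + 4b + 2c + d = 7
  64a + 16b + 4c + d = 143
  216a + 36b + 6c + d = 551
  512a + 64b + 8c + d = 1375
Solving the system yields a = 3, b = -2, c = -4, d = -1.
So p(n) = 3n^3 - 2n^2 - 4n - 1.
The leading coefficient is 3.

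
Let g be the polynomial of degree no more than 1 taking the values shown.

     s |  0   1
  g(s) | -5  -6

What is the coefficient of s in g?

Write g(s) = as + b. Substituting each data point gives a linear system:
  b = -5
  a + b = -6
Solving the system yields a = -1, b = -5.
So g(s) = -s - 5.
The leading coefficient is -1.

-1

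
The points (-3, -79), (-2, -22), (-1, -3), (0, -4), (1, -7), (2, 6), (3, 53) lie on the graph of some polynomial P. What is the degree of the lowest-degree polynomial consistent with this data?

3

Forward differences of the values at n = -3, -2, -1, 0, 1, 2, 3:
  P  : -79  -22  -3  -4  -7  6  53
  Δ  : 57  19  -1  -3  13  47
  Δ^2: -38  -20  -2  16  34
  Δ^3: 18  18  18  18
  Δ^4: 0  0  0
  Δ^5: 0  0
  Δ^6: 0
The third differences are constant (18) and nonzero, while all higher differences vanish, so the minimal degree is 3.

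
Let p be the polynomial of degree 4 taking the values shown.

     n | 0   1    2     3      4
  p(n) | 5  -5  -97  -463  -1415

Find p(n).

Write p(n) = an^4 + bn^3 + cn^2 + dn + e. Substituting each data point gives a linear system:
  e = 5
  a + b + c + d + e = -5
  16a + 8b + 4c + 2d + e = -97
  81a + 27b + 9c + 3d + e = -463
  256a + 64b + 16c + 4d + e = -1415
Solving the system yields a = -5, b = -2, c = 0, d = -3, e = 5.
So p(n) = -5n^4 - 2n^3 - 3n + 5.
Check: p(0) = 5. ✓

p(n) = -5n^4 - 2n^3 - 3n + 5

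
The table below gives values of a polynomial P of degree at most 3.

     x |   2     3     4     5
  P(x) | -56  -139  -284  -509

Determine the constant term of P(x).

-4

Write P(x) = ax^3 + bx^2 + cx + d. Substituting each data point gives a linear system:
  8a + 4b + 2c + d = -56
  27a + 9b + 3c + d = -139
  64a + 16b + 4c + d = -284
  125a + 25b + 5c + d = -509
Solving the system yields a = -3, b = -4, c = -6, d = -4.
So P(x) = -3x^3 - 4x^2 - 6x - 4.
The constant term is -4.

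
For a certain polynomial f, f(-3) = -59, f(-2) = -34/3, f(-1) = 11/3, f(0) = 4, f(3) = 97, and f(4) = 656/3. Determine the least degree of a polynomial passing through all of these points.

Divided differences on the nodes -3, -2, -1, 0, 3, 4:
  order 0: -59  -34/3  11/3  4  97  656/3
  order 1: 143/3  15  1/3  31  365/3
  order 2: -49/3  -22/3  23/3  68/3
  order 3: 3  3  3
  order 4: 0  0
  order 5: 0
The order-3 divided differences are all 3 (nonzero) and every higher order vanishes, so the data lies on a polynomial of degree exactly 3.

3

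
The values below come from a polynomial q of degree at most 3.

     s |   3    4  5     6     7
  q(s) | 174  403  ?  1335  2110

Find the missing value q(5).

The 4 known points determine the degree-3 polynomial uniquely.
Write q(s) = as^3 + bs^2 + cs + d. Substituting each data point gives a linear system:
  27a + 9b + 3c + d = 174
  64a + 16b + 4c + d = 403
  216a + 36b + 6c + d = 1335
  343a + 49b + 7c + d = 2110
Solving the system yields a = 6, b = 1, c = 0, d = 3.
So q(s) = 6s^3 + s^2 + 3.
Then q(5) = 778.

778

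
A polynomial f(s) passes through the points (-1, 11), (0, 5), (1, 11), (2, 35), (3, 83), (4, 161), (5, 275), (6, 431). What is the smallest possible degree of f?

3

Forward differences of the values at s = -1, 0, 1, 2, 3, 4, 5, 6:
  f  : 11  5  11  35  83  161  275  431
  Δ  : -6  6  24  48  78  114  156
  Δ^2: 12  18  24  30  36  42
  Δ^3: 6  6  6  6  6
  Δ^4: 0  0  0  0
  Δ^5: 0  0  0
  Δ^6: 0  0
  Δ^7: 0
The third differences are constant (6) and nonzero, while all higher differences vanish, so the minimal degree is 3.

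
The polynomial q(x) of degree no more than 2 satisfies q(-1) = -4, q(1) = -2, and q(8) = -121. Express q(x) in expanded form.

Write q(x) = ax^2 + bx + c. Substituting each data point gives a linear system:
  a - b + c = -4
  a + b + c = -2
  64a + 8b + c = -121
Solving the system yields a = -2, b = 1, c = -1.
So q(x) = -2x^2 + x - 1.
Check: q(-1) = -4. ✓

q(x) = -2x^2 + x - 1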